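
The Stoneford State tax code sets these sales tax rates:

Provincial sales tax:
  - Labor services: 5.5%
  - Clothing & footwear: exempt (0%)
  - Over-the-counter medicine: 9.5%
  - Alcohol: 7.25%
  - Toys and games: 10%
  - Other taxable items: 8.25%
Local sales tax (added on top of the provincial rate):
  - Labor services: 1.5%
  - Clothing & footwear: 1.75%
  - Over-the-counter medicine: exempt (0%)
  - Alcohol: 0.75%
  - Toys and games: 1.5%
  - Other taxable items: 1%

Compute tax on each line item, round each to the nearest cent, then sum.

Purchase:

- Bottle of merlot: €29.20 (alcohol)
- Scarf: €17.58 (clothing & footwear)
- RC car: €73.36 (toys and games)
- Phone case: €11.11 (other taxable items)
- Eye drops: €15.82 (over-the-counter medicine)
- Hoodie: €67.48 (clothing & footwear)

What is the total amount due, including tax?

€229.35

Bottle of merlot €29.20: alcohol → 7.25% + 0.75% local = 8% → €2.34
Scarf €17.58: clothing & footwear → 0% + 1.75% local = 1.75% → €0.31
RC car €73.36: toys and games → 10% + 1.5% local = 11.5% → €8.44
Phone case €11.11: other taxable items → 8.25% + 1% local = 9.25% → €1.03
Eye drops €15.82: over-the-counter medicine → 9.5% + 0% local = 9.5% → €1.50
Hoodie €67.48: clothing & footwear → 0% + 1.75% local = 1.75% → €1.18
Subtotal = €214.55; tax = €14.80; total due = €229.35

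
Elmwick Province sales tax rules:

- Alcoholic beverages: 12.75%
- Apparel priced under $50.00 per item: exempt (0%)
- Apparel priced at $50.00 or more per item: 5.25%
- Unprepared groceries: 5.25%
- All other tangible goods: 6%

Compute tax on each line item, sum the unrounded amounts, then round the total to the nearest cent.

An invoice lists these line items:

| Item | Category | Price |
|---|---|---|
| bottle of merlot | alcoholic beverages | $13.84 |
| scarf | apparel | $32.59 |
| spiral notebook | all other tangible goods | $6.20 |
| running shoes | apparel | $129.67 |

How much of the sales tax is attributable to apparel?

Scarf $32.59: apparel, under $50.00 → 0% → $0.00
Running shoes $129.67: apparel, $50.00 or more → 5.25% → $6.807675
Tax on apparel: unrounded sum = $6.807675 → $6.81

$6.81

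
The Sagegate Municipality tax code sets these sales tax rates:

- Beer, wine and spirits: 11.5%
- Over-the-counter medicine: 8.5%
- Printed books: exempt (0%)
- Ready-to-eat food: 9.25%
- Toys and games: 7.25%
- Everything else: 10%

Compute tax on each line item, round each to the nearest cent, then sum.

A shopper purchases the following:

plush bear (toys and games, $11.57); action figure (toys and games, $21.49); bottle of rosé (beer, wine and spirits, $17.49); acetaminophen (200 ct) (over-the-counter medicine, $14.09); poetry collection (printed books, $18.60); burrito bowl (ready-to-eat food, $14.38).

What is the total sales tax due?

$6.94

Plush bear $11.57: toys and games → 7.25% → $0.84
Action figure $21.49: toys and games → 7.25% → $1.56
Bottle of rosé $17.49: beer, wine and spirits → 11.5% → $2.01
Acetaminophen (200 ct) $14.09: over-the-counter medicine → 8.5% → $1.20
Poetry collection $18.60: printed books → 0% → $0.00
Burrito bowl $14.38: ready-to-eat food → 9.25% → $1.33
Total tax = $0.84 + $1.56 + $2.01 + $1.20 + $1.33 = $6.94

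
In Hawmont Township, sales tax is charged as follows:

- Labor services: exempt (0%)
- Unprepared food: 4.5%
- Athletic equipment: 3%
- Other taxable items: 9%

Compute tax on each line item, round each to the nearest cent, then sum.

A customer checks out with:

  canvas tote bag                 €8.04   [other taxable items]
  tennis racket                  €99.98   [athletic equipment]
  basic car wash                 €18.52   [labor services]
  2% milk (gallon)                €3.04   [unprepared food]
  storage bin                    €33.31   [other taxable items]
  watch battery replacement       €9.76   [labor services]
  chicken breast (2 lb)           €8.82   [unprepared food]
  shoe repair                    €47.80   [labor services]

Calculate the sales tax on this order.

Canvas tote bag €8.04: other taxable items → 9% → €0.72
Tennis racket €99.98: athletic equipment → 3% → €3.00
Basic car wash €18.52: labor services → 0% → €0.00
2% milk (gallon) €3.04: unprepared food → 4.5% → €0.14
Storage bin €33.31: other taxable items → 9% → €3.00
Watch battery replacement €9.76: labor services → 0% → €0.00
Chicken breast (2 lb) €8.82: unprepared food → 4.5% → €0.40
Shoe repair €47.80: labor services → 0% → €0.00
Total tax = €0.72 + €3.00 + €0.14 + €3.00 + €0.40 = €7.26

€7.26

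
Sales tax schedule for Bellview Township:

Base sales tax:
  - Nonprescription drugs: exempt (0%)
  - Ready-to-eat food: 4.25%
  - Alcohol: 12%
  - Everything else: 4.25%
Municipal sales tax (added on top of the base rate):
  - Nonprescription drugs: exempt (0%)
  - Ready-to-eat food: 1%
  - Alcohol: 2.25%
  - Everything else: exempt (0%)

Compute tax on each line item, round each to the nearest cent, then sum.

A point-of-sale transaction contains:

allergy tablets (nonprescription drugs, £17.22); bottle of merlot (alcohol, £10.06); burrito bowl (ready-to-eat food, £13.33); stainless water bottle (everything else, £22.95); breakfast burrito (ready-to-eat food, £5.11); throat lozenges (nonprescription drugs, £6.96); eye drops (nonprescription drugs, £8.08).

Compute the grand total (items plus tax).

£87.09

Allergy tablets £17.22: nonprescription drugs → 0% + 0% municipal = 0% → £0.00
Bottle of merlot £10.06: alcohol → 12% + 2.25% municipal = 14.25% → £1.43
Burrito bowl £13.33: ready-to-eat food → 4.25% + 1% municipal = 5.25% → £0.70
Stainless water bottle £22.95: everything else → 4.25% + 0% municipal = 4.25% → £0.98
Breakfast burrito £5.11: ready-to-eat food → 4.25% + 1% municipal = 5.25% → £0.27
Throat lozenges £6.96: nonprescription drugs → 0% + 0% municipal = 0% → £0.00
Eye drops £8.08: nonprescription drugs → 0% + 0% municipal = 0% → £0.00
Subtotal = £83.71; tax = £3.38; total due = £87.09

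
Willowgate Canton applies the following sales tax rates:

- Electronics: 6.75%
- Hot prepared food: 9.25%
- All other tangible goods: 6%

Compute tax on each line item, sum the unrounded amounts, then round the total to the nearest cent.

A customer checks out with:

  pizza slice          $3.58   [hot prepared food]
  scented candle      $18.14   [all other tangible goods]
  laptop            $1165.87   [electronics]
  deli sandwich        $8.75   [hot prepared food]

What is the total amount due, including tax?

Pizza slice $3.58: hot prepared food → 9.25% → $0.33115
Scented candle $18.14: all other tangible goods → 6% → $1.0884
Laptop $1165.87: electronics → 6.75% → $78.696225
Deli sandwich $8.75: hot prepared food → 9.25% → $0.809375
Subtotal = $1196.34; unrounded tax = $80.92515 → $80.93; total due = $1277.27

$1277.27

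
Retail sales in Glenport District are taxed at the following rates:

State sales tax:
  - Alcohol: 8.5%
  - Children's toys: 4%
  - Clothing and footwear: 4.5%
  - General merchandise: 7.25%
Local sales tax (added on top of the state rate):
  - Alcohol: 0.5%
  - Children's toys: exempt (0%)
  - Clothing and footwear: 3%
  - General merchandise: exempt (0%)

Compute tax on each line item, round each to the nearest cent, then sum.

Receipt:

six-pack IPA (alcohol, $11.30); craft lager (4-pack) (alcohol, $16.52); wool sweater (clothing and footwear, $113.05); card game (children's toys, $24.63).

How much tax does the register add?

$11.98

Six-pack IPA $11.30: alcohol → 8.5% + 0.5% local = 9% → $1.02
Craft lager (4-pack) $16.52: alcohol → 8.5% + 0.5% local = 9% → $1.49
Wool sweater $113.05: clothing and footwear → 4.5% + 3% local = 7.5% → $8.48
Card game $24.63: children's toys → 4% + 0% local = 4% → $0.99
Total tax = $1.02 + $1.49 + $8.48 + $0.99 = $11.98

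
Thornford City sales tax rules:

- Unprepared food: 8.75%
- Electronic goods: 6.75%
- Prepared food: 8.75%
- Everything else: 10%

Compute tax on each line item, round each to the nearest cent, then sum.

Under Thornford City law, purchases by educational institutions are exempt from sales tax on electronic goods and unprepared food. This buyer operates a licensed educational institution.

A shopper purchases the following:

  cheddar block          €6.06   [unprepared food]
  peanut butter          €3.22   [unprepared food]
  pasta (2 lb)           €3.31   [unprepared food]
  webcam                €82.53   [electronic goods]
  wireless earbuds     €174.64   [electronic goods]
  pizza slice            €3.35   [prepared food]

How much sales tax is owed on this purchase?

€0.29

Cheddar block €6.06: unprepared food, buyer-exempt → 0% → €0.00
Peanut butter €3.22: unprepared food, buyer-exempt → 0% → €0.00
Pasta (2 lb) €3.31: unprepared food, buyer-exempt → 0% → €0.00
Webcam €82.53: electronic goods, buyer-exempt → 0% → €0.00
Wireless earbuds €174.64: electronic goods, buyer-exempt → 0% → €0.00
Pizza slice €3.35: prepared food → 8.75% → €0.29
Total tax = €0.29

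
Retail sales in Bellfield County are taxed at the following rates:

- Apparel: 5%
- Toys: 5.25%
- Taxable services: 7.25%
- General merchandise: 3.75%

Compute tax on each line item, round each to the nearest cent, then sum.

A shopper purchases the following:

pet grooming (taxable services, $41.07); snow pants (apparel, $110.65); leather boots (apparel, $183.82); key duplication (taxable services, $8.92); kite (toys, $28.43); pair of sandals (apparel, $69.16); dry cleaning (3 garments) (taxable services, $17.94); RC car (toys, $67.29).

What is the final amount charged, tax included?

$555.41

Pet grooming $41.07: taxable services → 7.25% → $2.98
Snow pants $110.65: apparel → 5% → $5.53
Leather boots $183.82: apparel → 5% → $9.19
Key duplication $8.92: taxable services → 7.25% → $0.65
Kite $28.43: toys → 5.25% → $1.49
Pair of sandals $69.16: apparel → 5% → $3.46
Dry cleaning (3 garments) $17.94: taxable services → 7.25% → $1.30
RC car $67.29: toys → 5.25% → $3.53
Subtotal = $527.28; tax = $28.13; total due = $555.41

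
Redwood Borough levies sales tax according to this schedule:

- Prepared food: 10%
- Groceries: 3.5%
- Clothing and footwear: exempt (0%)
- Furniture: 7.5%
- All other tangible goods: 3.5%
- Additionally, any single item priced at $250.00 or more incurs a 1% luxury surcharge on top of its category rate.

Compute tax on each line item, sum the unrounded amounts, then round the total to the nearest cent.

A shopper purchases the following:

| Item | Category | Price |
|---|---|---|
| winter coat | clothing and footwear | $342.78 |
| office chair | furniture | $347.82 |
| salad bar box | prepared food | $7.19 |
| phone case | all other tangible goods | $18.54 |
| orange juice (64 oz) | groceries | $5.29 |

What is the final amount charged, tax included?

$756.17

Winter coat $342.78: clothing and footwear → 0% + 1% surcharge = 1% → $3.4278
Office chair $347.82: furniture → 7.5% + 1% surcharge = 8.5% → $29.5647
Salad bar box $7.19: prepared food → 10% → $0.719
Phone case $18.54: all other tangible goods → 3.5% → $0.6489
Orange juice (64 oz) $5.29: groceries → 3.5% → $0.18515
Subtotal = $721.62; unrounded tax = $34.54555 → $34.55; total due = $756.17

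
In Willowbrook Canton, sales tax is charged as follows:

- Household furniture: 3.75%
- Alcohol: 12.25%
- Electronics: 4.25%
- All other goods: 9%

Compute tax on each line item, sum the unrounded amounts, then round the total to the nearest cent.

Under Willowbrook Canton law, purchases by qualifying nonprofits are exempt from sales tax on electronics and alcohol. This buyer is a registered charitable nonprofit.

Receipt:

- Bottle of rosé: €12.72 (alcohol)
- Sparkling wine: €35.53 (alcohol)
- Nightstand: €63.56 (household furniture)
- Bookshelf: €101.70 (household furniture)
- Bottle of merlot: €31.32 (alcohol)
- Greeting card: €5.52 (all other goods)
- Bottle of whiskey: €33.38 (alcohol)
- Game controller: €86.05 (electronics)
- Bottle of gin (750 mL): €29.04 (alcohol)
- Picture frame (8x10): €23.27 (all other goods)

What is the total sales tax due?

Bottle of rosé €12.72: alcohol, buyer-exempt → 0% → €0.00
Sparkling wine €35.53: alcohol, buyer-exempt → 0% → €0.00
Nightstand €63.56: household furniture → 3.75% → €2.3835
Bookshelf €101.70: household furniture → 3.75% → €3.81375
Bottle of merlot €31.32: alcohol, buyer-exempt → 0% → €0.00
Greeting card €5.52: all other goods → 9% → €0.4968
Bottle of whiskey €33.38: alcohol, buyer-exempt → 0% → €0.00
Game controller €86.05: electronics, buyer-exempt → 0% → €0.00
Bottle of gin (750 mL) €29.04: alcohol, buyer-exempt → 0% → €0.00
Picture frame (8x10) €23.27: all other goods → 9% → €2.0943
Unrounded tax sum = €8.78835 → €8.79

€8.79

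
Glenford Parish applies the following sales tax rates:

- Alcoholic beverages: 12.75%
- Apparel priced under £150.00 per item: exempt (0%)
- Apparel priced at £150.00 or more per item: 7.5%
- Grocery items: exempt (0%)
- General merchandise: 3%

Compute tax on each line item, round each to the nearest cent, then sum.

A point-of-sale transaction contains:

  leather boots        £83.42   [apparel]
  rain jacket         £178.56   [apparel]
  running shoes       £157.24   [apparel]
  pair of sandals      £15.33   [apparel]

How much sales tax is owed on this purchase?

Leather boots £83.42: apparel, under £150.00 → 0% → £0.00
Rain jacket £178.56: apparel, £150.00 or more → 7.5% → £13.39
Running shoes £157.24: apparel, £150.00 or more → 7.5% → £11.79
Pair of sandals £15.33: apparel, under £150.00 → 0% → £0.00
Total tax = £13.39 + £11.79 = £25.18

£25.18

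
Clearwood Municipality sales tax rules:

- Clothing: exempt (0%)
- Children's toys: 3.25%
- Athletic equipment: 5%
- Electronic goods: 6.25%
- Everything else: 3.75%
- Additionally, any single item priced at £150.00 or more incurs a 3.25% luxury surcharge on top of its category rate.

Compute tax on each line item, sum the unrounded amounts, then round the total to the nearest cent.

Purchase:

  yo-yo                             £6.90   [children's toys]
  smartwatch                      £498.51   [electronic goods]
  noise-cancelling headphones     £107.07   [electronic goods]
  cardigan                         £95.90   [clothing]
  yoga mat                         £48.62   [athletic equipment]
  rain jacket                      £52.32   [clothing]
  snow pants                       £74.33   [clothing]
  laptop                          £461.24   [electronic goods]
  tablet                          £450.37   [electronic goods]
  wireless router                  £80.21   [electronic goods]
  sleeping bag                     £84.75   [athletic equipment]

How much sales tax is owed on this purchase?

Yo-yo £6.90: children's toys → 3.25% → £0.22425
Smartwatch £498.51: electronic goods → 6.25% + 3.25% surcharge = 9.5% → £47.35845
Noise-cancelling headphones £107.07: electronic goods → 6.25% → £6.691875
Cardigan £95.90: clothing → 0% → £0.00
Yoga mat £48.62: athletic equipment → 5% → £2.431
Rain jacket £52.32: clothing → 0% → £0.00
Snow pants £74.33: clothing → 0% → £0.00
Laptop £461.24: electronic goods → 6.25% + 3.25% surcharge = 9.5% → £43.8178
Tablet £450.37: electronic goods → 6.25% + 3.25% surcharge = 9.5% → £42.78515
Wireless router £80.21: electronic goods → 6.25% → £5.013125
Sleeping bag £84.75: athletic equipment → 5% → £4.2375
Unrounded tax sum = £152.55915 → £152.56

£152.56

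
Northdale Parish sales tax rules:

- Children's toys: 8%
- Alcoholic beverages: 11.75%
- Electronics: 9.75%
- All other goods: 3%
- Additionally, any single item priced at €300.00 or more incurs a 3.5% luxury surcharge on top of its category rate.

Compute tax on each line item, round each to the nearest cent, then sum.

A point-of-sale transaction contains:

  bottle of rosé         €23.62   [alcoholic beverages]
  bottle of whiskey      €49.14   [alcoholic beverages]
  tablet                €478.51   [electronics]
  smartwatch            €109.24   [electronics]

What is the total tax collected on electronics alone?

Tablet €478.51: electronics → 9.75% + 3.5% surcharge = 13.25% → €63.40
Smartwatch €109.24: electronics → 9.75% → €10.65
Tax on electronics = €63.40 + €10.65 = €74.05

€74.05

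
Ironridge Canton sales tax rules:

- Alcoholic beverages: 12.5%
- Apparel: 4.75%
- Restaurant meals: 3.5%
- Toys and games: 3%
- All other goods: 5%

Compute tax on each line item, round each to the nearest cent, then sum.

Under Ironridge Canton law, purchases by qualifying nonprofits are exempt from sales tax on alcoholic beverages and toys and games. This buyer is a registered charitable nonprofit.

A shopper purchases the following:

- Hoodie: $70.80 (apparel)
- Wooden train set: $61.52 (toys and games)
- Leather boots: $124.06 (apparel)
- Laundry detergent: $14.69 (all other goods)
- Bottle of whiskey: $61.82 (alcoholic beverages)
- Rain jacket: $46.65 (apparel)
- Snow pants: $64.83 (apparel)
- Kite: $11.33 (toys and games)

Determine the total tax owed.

Hoodie $70.80: apparel → 4.75% → $3.36
Wooden train set $61.52: toys and games, buyer-exempt → 0% → $0.00
Leather boots $124.06: apparel → 4.75% → $5.89
Laundry detergent $14.69: all other goods → 5% → $0.73
Bottle of whiskey $61.82: alcoholic beverages, buyer-exempt → 0% → $0.00
Rain jacket $46.65: apparel → 4.75% → $2.22
Snow pants $64.83: apparel → 4.75% → $3.08
Kite $11.33: toys and games, buyer-exempt → 0% → $0.00
Total tax = $3.36 + $5.89 + $0.73 + $2.22 + $3.08 = $15.28

$15.28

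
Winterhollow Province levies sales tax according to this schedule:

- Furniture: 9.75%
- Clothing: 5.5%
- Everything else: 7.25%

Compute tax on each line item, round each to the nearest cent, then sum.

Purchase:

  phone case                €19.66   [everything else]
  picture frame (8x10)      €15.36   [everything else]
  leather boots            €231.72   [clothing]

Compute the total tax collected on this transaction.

Phone case €19.66: everything else → 7.25% → €1.43
Picture frame (8x10) €15.36: everything else → 7.25% → €1.11
Leather boots €231.72: clothing → 5.5% → €12.74
Total tax = €1.43 + €1.11 + €12.74 = €15.28

€15.28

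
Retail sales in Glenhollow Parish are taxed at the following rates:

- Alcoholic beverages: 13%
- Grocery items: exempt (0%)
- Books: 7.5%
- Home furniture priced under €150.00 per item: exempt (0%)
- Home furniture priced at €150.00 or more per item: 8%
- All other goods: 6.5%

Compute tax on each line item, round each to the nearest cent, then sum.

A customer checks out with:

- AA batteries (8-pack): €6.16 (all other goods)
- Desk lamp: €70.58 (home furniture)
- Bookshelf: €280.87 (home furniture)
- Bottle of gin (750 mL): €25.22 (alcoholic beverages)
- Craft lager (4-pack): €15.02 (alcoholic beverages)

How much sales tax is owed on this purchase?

€28.10

AA batteries (8-pack) €6.16: all other goods → 6.5% → €0.40
Desk lamp €70.58: home furniture, under €150.00 → 0% → €0.00
Bookshelf €280.87: home furniture, €150.00 or more → 8% → €22.47
Bottle of gin (750 mL) €25.22: alcoholic beverages → 13% → €3.28
Craft lager (4-pack) €15.02: alcoholic beverages → 13% → €1.95
Total tax = €0.40 + €22.47 + €3.28 + €1.95 = €28.10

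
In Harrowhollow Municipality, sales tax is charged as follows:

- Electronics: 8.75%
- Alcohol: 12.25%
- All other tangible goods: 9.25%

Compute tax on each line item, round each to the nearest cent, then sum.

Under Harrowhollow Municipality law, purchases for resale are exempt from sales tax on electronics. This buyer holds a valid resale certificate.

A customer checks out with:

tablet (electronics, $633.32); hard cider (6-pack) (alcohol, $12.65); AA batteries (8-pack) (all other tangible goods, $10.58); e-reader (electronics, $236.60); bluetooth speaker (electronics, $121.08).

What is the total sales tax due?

Tablet $633.32: electronics, buyer-exempt → 0% → $0.00
Hard cider (6-pack) $12.65: alcohol → 12.25% → $1.55
AA batteries (8-pack) $10.58: all other tangible goods → 9.25% → $0.98
E-reader $236.60: electronics, buyer-exempt → 0% → $0.00
Bluetooth speaker $121.08: electronics, buyer-exempt → 0% → $0.00
Total tax = $1.55 + $0.98 = $2.53

$2.53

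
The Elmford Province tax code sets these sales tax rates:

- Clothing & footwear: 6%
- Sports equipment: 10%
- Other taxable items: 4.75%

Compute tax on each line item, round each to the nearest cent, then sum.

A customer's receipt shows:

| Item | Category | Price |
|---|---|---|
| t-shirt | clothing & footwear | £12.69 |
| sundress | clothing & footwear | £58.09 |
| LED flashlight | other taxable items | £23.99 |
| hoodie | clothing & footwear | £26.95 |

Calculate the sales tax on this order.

£7.01

T-shirt £12.69: clothing & footwear → 6% → £0.76
Sundress £58.09: clothing & footwear → 6% → £3.49
LED flashlight £23.99: other taxable items → 4.75% → £1.14
Hoodie £26.95: clothing & footwear → 6% → £1.62
Total tax = £0.76 + £3.49 + £1.14 + £1.62 = £7.01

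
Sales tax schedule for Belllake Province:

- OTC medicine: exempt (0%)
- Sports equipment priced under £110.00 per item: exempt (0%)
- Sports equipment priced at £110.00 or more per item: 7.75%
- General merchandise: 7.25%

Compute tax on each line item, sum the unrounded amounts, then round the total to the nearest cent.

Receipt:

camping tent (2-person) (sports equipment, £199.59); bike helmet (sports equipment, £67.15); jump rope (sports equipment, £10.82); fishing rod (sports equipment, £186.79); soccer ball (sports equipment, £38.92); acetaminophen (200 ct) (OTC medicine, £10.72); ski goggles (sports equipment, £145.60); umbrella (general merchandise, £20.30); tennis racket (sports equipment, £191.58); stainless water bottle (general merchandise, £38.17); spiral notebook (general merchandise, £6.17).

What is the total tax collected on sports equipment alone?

£56.08

Camping tent (2-person) £199.59: sports equipment, £110.00 or more → 7.75% → £15.468225
Bike helmet £67.15: sports equipment, under £110.00 → 0% → £0.00
Jump rope £10.82: sports equipment, under £110.00 → 0% → £0.00
Fishing rod £186.79: sports equipment, £110.00 or more → 7.75% → £14.476225
Soccer ball £38.92: sports equipment, under £110.00 → 0% → £0.00
Ski goggles £145.60: sports equipment, £110.00 or more → 7.75% → £11.284
Tennis racket £191.58: sports equipment, £110.00 or more → 7.75% → £14.84745
Tax on sports equipment: unrounded sum = £56.0759 → £56.08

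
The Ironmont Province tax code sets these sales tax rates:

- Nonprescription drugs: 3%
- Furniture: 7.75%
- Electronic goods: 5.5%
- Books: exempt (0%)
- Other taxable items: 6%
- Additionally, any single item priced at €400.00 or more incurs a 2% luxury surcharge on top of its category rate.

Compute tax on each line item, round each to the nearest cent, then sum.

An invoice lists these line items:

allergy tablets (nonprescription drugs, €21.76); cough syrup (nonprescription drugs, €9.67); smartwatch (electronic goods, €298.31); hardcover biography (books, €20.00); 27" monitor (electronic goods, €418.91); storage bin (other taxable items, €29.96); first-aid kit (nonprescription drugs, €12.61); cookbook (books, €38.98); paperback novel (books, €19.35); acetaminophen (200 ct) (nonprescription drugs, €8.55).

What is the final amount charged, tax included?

€929.31

Allergy tablets €21.76: nonprescription drugs → 3% → €0.65
Cough syrup €9.67: nonprescription drugs → 3% → €0.29
Smartwatch €298.31: electronic goods → 5.5% → €16.41
Hardcover biography €20.00: books → 0% → €0.00
27" monitor €418.91: electronic goods → 5.5% + 2% surcharge = 7.5% → €31.42
Storage bin €29.96: other taxable items → 6% → €1.80
First-aid kit €12.61: nonprescription drugs → 3% → €0.38
Cookbook €38.98: books → 0% → €0.00
Paperback novel €19.35: books → 0% → €0.00
Acetaminophen (200 ct) €8.55: nonprescription drugs → 3% → €0.26
Subtotal = €878.10; tax = €51.21; total due = €929.31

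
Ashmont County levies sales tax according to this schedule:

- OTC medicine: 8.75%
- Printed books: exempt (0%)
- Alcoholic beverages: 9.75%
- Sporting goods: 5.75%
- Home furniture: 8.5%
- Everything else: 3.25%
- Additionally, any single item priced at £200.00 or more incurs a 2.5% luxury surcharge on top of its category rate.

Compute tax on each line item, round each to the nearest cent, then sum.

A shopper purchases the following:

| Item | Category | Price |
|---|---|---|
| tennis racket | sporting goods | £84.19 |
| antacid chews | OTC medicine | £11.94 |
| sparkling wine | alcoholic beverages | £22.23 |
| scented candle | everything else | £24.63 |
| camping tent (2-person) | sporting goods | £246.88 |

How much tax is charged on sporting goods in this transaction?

£25.21

Tennis racket £84.19: sporting goods → 5.75% → £4.84
Camping tent (2-person) £246.88: sporting goods → 5.75% + 2.5% surcharge = 8.25% → £20.37
Tax on sporting goods = £4.84 + £20.37 = £25.21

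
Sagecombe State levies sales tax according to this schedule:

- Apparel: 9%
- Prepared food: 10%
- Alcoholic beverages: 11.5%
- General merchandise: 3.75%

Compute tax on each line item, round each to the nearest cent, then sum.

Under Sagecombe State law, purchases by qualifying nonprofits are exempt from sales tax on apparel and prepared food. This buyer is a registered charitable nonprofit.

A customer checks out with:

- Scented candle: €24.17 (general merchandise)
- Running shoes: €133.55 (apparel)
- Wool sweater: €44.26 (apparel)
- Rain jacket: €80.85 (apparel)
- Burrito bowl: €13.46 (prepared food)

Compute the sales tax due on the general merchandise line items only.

Scented candle €24.17: general merchandise → 3.75% → €0.91
Tax on general merchandise = €0.91

€0.91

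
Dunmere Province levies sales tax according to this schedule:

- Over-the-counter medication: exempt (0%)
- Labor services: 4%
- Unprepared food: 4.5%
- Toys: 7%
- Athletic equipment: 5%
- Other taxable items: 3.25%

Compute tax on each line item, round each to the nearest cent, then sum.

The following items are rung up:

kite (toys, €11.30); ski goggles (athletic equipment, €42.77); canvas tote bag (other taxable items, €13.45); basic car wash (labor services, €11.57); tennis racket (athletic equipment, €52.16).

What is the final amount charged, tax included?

€137.69

Kite €11.30: toys → 7% → €0.79
Ski goggles €42.77: athletic equipment → 5% → €2.14
Canvas tote bag €13.45: other taxable items → 3.25% → €0.44
Basic car wash €11.57: labor services → 4% → €0.46
Tennis racket €52.16: athletic equipment → 5% → €2.61
Subtotal = €131.25; tax = €6.44; total due = €137.69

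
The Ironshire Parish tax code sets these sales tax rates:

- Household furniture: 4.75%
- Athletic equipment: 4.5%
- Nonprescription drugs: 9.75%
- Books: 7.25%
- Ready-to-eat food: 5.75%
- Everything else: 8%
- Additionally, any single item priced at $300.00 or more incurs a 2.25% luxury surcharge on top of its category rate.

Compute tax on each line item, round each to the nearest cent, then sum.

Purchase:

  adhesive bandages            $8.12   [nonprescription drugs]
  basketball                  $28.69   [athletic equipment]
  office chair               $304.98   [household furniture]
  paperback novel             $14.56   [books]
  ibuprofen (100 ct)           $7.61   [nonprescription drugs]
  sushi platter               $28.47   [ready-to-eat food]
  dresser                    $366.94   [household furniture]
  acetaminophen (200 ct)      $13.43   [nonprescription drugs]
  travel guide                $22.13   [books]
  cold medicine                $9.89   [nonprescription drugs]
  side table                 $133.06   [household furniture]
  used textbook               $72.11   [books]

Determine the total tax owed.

$67.98

Adhesive bandages $8.12: nonprescription drugs → 9.75% → $0.79
Basketball $28.69: athletic equipment → 4.5% → $1.29
Office chair $304.98: household furniture → 4.75% + 2.25% surcharge = 7% → $21.35
Paperback novel $14.56: books → 7.25% → $1.06
Ibuprofen (100 ct) $7.61: nonprescription drugs → 9.75% → $0.74
Sushi platter $28.47: ready-to-eat food → 5.75% → $1.64
Dresser $366.94: household furniture → 4.75% + 2.25% surcharge = 7% → $25.69
Acetaminophen (200 ct) $13.43: nonprescription drugs → 9.75% → $1.31
Travel guide $22.13: books → 7.25% → $1.60
Cold medicine $9.89: nonprescription drugs → 9.75% → $0.96
Side table $133.06: household furniture → 4.75% → $6.32
Used textbook $72.11: books → 7.25% → $5.23
Total tax = $0.79 + $1.29 + $21.35 + $1.06 + $0.74 + $1.64 + $25.69 + $1.31 + $1.60 + $0.96 + $6.32 + $5.23 = $67.98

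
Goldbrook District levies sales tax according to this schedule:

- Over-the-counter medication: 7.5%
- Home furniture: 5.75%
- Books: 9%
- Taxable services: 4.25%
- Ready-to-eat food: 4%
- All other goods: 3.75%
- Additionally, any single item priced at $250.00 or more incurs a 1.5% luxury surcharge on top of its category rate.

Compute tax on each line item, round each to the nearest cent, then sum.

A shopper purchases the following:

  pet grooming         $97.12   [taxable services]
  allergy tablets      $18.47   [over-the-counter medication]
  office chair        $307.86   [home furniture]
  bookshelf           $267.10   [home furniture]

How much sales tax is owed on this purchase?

Pet grooming $97.12: taxable services → 4.25% → $4.13
Allergy tablets $18.47: over-the-counter medication → 7.5% → $1.39
Office chair $307.86: home furniture → 5.75% + 1.5% surcharge = 7.25% → $22.32
Bookshelf $267.10: home furniture → 5.75% + 1.5% surcharge = 7.25% → $19.36
Total tax = $4.13 + $1.39 + $22.32 + $19.36 = $47.20

$47.20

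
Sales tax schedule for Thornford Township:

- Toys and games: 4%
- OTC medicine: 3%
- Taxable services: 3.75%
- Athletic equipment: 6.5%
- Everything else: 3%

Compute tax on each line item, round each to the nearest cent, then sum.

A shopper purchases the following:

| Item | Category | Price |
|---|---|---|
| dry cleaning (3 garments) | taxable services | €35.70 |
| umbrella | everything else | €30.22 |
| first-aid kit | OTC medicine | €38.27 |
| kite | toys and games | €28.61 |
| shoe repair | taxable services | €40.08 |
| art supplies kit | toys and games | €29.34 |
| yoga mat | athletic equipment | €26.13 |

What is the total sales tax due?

€8.91

Dry cleaning (3 garments) €35.70: taxable services → 3.75% → €1.34
Umbrella €30.22: everything else → 3% → €0.91
First-aid kit €38.27: OTC medicine → 3% → €1.15
Kite €28.61: toys and games → 4% → €1.14
Shoe repair €40.08: taxable services → 3.75% → €1.50
Art supplies kit €29.34: toys and games → 4% → €1.17
Yoga mat €26.13: athletic equipment → 6.5% → €1.70
Total tax = €1.34 + €0.91 + €1.15 + €1.14 + €1.50 + €1.17 + €1.70 = €8.91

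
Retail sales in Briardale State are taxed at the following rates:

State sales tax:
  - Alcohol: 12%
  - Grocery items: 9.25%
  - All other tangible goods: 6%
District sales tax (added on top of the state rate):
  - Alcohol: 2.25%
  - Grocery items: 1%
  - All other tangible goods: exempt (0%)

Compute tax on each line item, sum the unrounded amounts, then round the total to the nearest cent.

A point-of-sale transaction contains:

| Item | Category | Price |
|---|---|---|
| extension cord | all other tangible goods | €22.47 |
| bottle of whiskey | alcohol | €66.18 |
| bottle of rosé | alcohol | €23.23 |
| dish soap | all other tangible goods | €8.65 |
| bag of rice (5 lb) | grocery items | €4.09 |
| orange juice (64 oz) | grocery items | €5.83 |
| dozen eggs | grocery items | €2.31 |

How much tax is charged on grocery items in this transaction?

Bag of rice (5 lb) €4.09: grocery items → 9.25% + 1% district = 10.25% → €0.419225
Orange juice (64 oz) €5.83: grocery items → 9.25% + 1% district = 10.25% → €0.597575
Dozen eggs €2.31: grocery items → 9.25% + 1% district = 10.25% → €0.236775
Tax on grocery items: unrounded sum = €1.253575 → €1.25

€1.25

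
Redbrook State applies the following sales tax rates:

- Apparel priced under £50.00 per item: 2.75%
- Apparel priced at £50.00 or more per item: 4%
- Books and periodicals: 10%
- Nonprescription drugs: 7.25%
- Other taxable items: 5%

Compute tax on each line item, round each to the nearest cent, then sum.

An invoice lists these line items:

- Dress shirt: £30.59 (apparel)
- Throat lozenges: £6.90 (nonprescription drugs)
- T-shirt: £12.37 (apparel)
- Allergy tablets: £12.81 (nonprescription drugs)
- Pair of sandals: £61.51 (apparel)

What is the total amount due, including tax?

Dress shirt £30.59: apparel, under £50.00 → 2.75% → £0.84
Throat lozenges £6.90: nonprescription drugs → 7.25% → £0.50
T-shirt £12.37: apparel, under £50.00 → 2.75% → £0.34
Allergy tablets £12.81: nonprescription drugs → 7.25% → £0.93
Pair of sandals £61.51: apparel, £50.00 or more → 4% → £2.46
Subtotal = £124.18; tax = £5.07; total due = £129.25

£129.25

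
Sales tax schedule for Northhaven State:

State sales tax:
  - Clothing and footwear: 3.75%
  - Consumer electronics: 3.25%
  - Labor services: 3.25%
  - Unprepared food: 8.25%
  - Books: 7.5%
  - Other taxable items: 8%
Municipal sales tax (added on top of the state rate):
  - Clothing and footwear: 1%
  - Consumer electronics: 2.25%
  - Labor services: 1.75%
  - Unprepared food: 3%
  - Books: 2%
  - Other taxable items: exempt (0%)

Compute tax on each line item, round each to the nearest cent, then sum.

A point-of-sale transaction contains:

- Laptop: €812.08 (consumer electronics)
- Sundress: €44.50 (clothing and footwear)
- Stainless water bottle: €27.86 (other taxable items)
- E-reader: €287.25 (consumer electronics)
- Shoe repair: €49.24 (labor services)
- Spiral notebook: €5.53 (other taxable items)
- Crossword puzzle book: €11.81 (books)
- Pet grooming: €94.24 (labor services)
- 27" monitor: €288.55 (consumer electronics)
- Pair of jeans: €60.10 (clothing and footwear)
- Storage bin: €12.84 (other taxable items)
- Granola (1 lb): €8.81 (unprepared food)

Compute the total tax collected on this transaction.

€94.27

Laptop €812.08: consumer electronics → 3.25% + 2.25% municipal = 5.5% → €44.66
Sundress €44.50: clothing and footwear → 3.75% + 1% municipal = 4.75% → €2.11
Stainless water bottle €27.86: other taxable items → 8% + 0% municipal = 8% → €2.23
E-reader €287.25: consumer electronics → 3.25% + 2.25% municipal = 5.5% → €15.80
Shoe repair €49.24: labor services → 3.25% + 1.75% municipal = 5% → €2.46
Spiral notebook €5.53: other taxable items → 8% + 0% municipal = 8% → €0.44
Crossword puzzle book €11.81: books → 7.5% + 2% municipal = 9.5% → €1.12
Pet grooming €94.24: labor services → 3.25% + 1.75% municipal = 5% → €4.71
27" monitor €288.55: consumer electronics → 3.25% + 2.25% municipal = 5.5% → €15.87
Pair of jeans €60.10: clothing and footwear → 3.75% + 1% municipal = 4.75% → €2.85
Storage bin €12.84: other taxable items → 8% + 0% municipal = 8% → €1.03
Granola (1 lb) €8.81: unprepared food → 8.25% + 3% municipal = 11.25% → €0.99
Total tax = €44.66 + €2.11 + €2.23 + €15.80 + €2.46 + €0.44 + €1.12 + €4.71 + €15.87 + €2.85 + €1.03 + €0.99 = €94.27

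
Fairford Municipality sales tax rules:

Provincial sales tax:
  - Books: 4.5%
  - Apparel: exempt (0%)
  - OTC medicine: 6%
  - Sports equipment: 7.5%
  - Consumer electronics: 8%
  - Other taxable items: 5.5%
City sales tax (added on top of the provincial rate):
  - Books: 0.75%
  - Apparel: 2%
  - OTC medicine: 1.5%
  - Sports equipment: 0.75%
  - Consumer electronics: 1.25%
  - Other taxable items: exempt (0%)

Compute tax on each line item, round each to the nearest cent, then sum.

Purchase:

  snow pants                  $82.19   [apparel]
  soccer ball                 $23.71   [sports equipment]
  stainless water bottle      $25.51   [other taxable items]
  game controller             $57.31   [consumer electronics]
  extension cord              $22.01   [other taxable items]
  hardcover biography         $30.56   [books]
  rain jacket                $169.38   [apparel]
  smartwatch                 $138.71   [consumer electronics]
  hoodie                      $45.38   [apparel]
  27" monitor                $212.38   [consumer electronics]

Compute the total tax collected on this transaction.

$49.89

Snow pants $82.19: apparel → 0% + 2% city = 2% → $1.64
Soccer ball $23.71: sports equipment → 7.5% + 0.75% city = 8.25% → $1.96
Stainless water bottle $25.51: other taxable items → 5.5% + 0% city = 5.5% → $1.40
Game controller $57.31: consumer electronics → 8% + 1.25% city = 9.25% → $5.30
Extension cord $22.01: other taxable items → 5.5% + 0% city = 5.5% → $1.21
Hardcover biography $30.56: books → 4.5% + 0.75% city = 5.25% → $1.60
Rain jacket $169.38: apparel → 0% + 2% city = 2% → $3.39
Smartwatch $138.71: consumer electronics → 8% + 1.25% city = 9.25% → $12.83
Hoodie $45.38: apparel → 0% + 2% city = 2% → $0.91
27" monitor $212.38: consumer electronics → 8% + 1.25% city = 9.25% → $19.65
Total tax = $1.64 + $1.96 + $1.40 + $5.30 + $1.21 + $1.60 + $3.39 + $12.83 + $0.91 + $19.65 = $49.89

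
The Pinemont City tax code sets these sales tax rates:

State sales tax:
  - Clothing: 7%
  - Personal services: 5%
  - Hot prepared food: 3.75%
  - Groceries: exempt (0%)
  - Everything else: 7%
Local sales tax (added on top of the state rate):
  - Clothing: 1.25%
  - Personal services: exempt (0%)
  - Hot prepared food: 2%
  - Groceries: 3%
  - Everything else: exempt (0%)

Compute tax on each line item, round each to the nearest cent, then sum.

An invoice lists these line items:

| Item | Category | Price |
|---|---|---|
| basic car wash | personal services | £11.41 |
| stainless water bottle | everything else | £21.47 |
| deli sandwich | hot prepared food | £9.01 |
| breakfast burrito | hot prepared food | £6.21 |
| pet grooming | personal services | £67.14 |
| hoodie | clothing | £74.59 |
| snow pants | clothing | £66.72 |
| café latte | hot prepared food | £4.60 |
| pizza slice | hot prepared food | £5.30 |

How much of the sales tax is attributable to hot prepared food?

Deli sandwich £9.01: hot prepared food → 3.75% + 2% local = 5.75% → £0.52
Breakfast burrito £6.21: hot prepared food → 3.75% + 2% local = 5.75% → £0.36
Café latte £4.60: hot prepared food → 3.75% + 2% local = 5.75% → £0.26
Pizza slice £5.30: hot prepared food → 3.75% + 2% local = 5.75% → £0.30
Tax on hot prepared food = £0.52 + £0.36 + £0.26 + £0.30 = £1.44

£1.44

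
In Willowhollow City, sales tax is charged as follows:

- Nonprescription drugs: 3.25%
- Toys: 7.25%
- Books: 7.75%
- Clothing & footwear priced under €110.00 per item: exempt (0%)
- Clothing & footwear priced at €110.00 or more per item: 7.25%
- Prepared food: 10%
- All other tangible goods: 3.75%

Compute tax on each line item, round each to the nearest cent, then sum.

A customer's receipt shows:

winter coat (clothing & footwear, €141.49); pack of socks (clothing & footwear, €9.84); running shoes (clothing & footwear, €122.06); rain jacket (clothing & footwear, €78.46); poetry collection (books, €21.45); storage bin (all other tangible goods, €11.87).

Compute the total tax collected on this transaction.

Winter coat €141.49: clothing & footwear, €110.00 or more → 7.25% → €10.26
Pack of socks €9.84: clothing & footwear, under €110.00 → 0% → €0.00
Running shoes €122.06: clothing & footwear, €110.00 or more → 7.25% → €8.85
Rain jacket €78.46: clothing & footwear, under €110.00 → 0% → €0.00
Poetry collection €21.45: books → 7.75% → €1.66
Storage bin €11.87: all other tangible goods → 3.75% → €0.45
Total tax = €10.26 + €8.85 + €1.66 + €0.45 = €21.22

€21.22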